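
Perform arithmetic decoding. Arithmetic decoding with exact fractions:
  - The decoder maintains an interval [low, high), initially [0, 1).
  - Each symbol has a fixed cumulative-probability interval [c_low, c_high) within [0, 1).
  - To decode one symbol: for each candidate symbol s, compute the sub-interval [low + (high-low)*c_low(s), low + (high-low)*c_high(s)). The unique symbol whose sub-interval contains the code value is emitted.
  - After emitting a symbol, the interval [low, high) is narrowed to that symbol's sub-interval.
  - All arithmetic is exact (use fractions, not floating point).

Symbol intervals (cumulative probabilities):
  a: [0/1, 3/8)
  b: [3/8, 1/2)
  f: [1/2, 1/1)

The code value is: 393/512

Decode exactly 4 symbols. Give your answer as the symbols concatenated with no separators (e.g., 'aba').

Answer: ffaa

Derivation:
Step 1: interval [0/1, 1/1), width = 1/1 - 0/1 = 1/1
  'a': [0/1 + 1/1*0/1, 0/1 + 1/1*3/8) = [0/1, 3/8)
  'b': [0/1 + 1/1*3/8, 0/1 + 1/1*1/2) = [3/8, 1/2)
  'f': [0/1 + 1/1*1/2, 0/1 + 1/1*1/1) = [1/2, 1/1) <- contains code 393/512
  emit 'f', narrow to [1/2, 1/1)
Step 2: interval [1/2, 1/1), width = 1/1 - 1/2 = 1/2
  'a': [1/2 + 1/2*0/1, 1/2 + 1/2*3/8) = [1/2, 11/16)
  'b': [1/2 + 1/2*3/8, 1/2 + 1/2*1/2) = [11/16, 3/4)
  'f': [1/2 + 1/2*1/2, 1/2 + 1/2*1/1) = [3/4, 1/1) <- contains code 393/512
  emit 'f', narrow to [3/4, 1/1)
Step 3: interval [3/4, 1/1), width = 1/1 - 3/4 = 1/4
  'a': [3/4 + 1/4*0/1, 3/4 + 1/4*3/8) = [3/4, 27/32) <- contains code 393/512
  'b': [3/4 + 1/4*3/8, 3/4 + 1/4*1/2) = [27/32, 7/8)
  'f': [3/4 + 1/4*1/2, 3/4 + 1/4*1/1) = [7/8, 1/1)
  emit 'a', narrow to [3/4, 27/32)
Step 4: interval [3/4, 27/32), width = 27/32 - 3/4 = 3/32
  'a': [3/4 + 3/32*0/1, 3/4 + 3/32*3/8) = [3/4, 201/256) <- contains code 393/512
  'b': [3/4 + 3/32*3/8, 3/4 + 3/32*1/2) = [201/256, 51/64)
  'f': [3/4 + 3/32*1/2, 3/4 + 3/32*1/1) = [51/64, 27/32)
  emit 'a', narrow to [3/4, 201/256)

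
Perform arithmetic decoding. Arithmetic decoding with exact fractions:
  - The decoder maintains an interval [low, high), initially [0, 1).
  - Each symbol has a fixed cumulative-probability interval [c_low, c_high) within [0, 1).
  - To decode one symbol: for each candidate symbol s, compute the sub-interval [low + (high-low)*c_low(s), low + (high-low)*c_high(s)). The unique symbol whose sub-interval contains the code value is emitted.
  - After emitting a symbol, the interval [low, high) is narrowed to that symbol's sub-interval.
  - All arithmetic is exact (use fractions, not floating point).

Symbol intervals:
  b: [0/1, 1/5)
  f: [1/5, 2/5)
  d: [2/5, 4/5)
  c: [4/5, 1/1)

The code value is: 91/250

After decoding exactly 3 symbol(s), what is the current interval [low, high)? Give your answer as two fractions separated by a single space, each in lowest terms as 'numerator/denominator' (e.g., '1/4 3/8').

Answer: 9/25 46/125

Derivation:
Step 1: interval [0/1, 1/1), width = 1/1 - 0/1 = 1/1
  'b': [0/1 + 1/1*0/1, 0/1 + 1/1*1/5) = [0/1, 1/5)
  'f': [0/1 + 1/1*1/5, 0/1 + 1/1*2/5) = [1/5, 2/5) <- contains code 91/250
  'd': [0/1 + 1/1*2/5, 0/1 + 1/1*4/5) = [2/5, 4/5)
  'c': [0/1 + 1/1*4/5, 0/1 + 1/1*1/1) = [4/5, 1/1)
  emit 'f', narrow to [1/5, 2/5)
Step 2: interval [1/5, 2/5), width = 2/5 - 1/5 = 1/5
  'b': [1/5 + 1/5*0/1, 1/5 + 1/5*1/5) = [1/5, 6/25)
  'f': [1/5 + 1/5*1/5, 1/5 + 1/5*2/5) = [6/25, 7/25)
  'd': [1/5 + 1/5*2/5, 1/5 + 1/5*4/5) = [7/25, 9/25)
  'c': [1/5 + 1/5*4/5, 1/5 + 1/5*1/1) = [9/25, 2/5) <- contains code 91/250
  emit 'c', narrow to [9/25, 2/5)
Step 3: interval [9/25, 2/5), width = 2/5 - 9/25 = 1/25
  'b': [9/25 + 1/25*0/1, 9/25 + 1/25*1/5) = [9/25, 46/125) <- contains code 91/250
  'f': [9/25 + 1/25*1/5, 9/25 + 1/25*2/5) = [46/125, 47/125)
  'd': [9/25 + 1/25*2/5, 9/25 + 1/25*4/5) = [47/125, 49/125)
  'c': [9/25 + 1/25*4/5, 9/25 + 1/25*1/1) = [49/125, 2/5)
  emit 'b', narrow to [9/25, 46/125)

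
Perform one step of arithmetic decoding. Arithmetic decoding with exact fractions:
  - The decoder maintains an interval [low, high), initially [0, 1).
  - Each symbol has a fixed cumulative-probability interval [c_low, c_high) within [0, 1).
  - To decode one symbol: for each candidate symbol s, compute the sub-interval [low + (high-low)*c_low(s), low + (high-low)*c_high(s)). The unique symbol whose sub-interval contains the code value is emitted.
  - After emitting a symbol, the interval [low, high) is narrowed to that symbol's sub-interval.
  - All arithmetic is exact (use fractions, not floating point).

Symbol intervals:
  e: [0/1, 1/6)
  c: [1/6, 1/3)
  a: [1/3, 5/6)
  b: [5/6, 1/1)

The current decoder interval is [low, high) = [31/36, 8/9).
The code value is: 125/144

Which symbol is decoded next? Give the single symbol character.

Interval width = high − low = 8/9 − 31/36 = 1/36
Scaled code = (code − low) / width = (125/144 − 31/36) / 1/36 = 1/4
  e: [0/1, 1/6) 
  c: [1/6, 1/3) ← scaled code falls here ✓
  a: [1/3, 5/6) 
  b: [5/6, 1/1) 

Answer: c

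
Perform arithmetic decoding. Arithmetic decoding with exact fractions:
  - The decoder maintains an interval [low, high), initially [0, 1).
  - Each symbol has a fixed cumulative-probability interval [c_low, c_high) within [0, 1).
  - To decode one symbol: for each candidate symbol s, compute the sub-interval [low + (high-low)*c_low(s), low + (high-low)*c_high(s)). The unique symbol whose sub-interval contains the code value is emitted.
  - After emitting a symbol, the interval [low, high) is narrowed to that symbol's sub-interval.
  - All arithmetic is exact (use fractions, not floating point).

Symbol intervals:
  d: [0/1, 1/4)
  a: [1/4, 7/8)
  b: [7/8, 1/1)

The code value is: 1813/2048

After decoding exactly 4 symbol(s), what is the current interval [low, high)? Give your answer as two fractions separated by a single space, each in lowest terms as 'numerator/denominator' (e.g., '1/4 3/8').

Step 1: interval [0/1, 1/1), width = 1/1 - 0/1 = 1/1
  'd': [0/1 + 1/1*0/1, 0/1 + 1/1*1/4) = [0/1, 1/4)
  'a': [0/1 + 1/1*1/4, 0/1 + 1/1*7/8) = [1/4, 7/8)
  'b': [0/1 + 1/1*7/8, 0/1 + 1/1*1/1) = [7/8, 1/1) <- contains code 1813/2048
  emit 'b', narrow to [7/8, 1/1)
Step 2: interval [7/8, 1/1), width = 1/1 - 7/8 = 1/8
  'd': [7/8 + 1/8*0/1, 7/8 + 1/8*1/4) = [7/8, 29/32) <- contains code 1813/2048
  'a': [7/8 + 1/8*1/4, 7/8 + 1/8*7/8) = [29/32, 63/64)
  'b': [7/8 + 1/8*7/8, 7/8 + 1/8*1/1) = [63/64, 1/1)
  emit 'd', narrow to [7/8, 29/32)
Step 3: interval [7/8, 29/32), width = 29/32 - 7/8 = 1/32
  'd': [7/8 + 1/32*0/1, 7/8 + 1/32*1/4) = [7/8, 113/128)
  'a': [7/8 + 1/32*1/4, 7/8 + 1/32*7/8) = [113/128, 231/256) <- contains code 1813/2048
  'b': [7/8 + 1/32*7/8, 7/8 + 1/32*1/1) = [231/256, 29/32)
  emit 'a', narrow to [113/128, 231/256)
Step 4: interval [113/128, 231/256), width = 231/256 - 113/128 = 5/256
  'd': [113/128 + 5/256*0/1, 113/128 + 5/256*1/4) = [113/128, 909/1024) <- contains code 1813/2048
  'a': [113/128 + 5/256*1/4, 113/128 + 5/256*7/8) = [909/1024, 1843/2048)
  'b': [113/128 + 5/256*7/8, 113/128 + 5/256*1/1) = [1843/2048, 231/256)
  emit 'd', narrow to [113/128, 909/1024)

Answer: 113/128 909/1024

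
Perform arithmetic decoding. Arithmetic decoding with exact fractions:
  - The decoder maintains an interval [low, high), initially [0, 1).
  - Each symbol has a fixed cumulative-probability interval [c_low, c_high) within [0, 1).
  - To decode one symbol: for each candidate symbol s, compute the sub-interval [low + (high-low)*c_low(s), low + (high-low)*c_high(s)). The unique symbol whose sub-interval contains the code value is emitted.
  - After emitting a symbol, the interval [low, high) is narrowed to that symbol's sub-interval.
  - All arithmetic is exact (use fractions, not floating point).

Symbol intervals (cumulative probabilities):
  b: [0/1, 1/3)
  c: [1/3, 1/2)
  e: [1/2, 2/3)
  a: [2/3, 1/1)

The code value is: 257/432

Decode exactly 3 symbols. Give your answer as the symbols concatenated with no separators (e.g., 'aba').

Step 1: interval [0/1, 1/1), width = 1/1 - 0/1 = 1/1
  'b': [0/1 + 1/1*0/1, 0/1 + 1/1*1/3) = [0/1, 1/3)
  'c': [0/1 + 1/1*1/3, 0/1 + 1/1*1/2) = [1/3, 1/2)
  'e': [0/1 + 1/1*1/2, 0/1 + 1/1*2/3) = [1/2, 2/3) <- contains code 257/432
  'a': [0/1 + 1/1*2/3, 0/1 + 1/1*1/1) = [2/3, 1/1)
  emit 'e', narrow to [1/2, 2/3)
Step 2: interval [1/2, 2/3), width = 2/3 - 1/2 = 1/6
  'b': [1/2 + 1/6*0/1, 1/2 + 1/6*1/3) = [1/2, 5/9)
  'c': [1/2 + 1/6*1/3, 1/2 + 1/6*1/2) = [5/9, 7/12)
  'e': [1/2 + 1/6*1/2, 1/2 + 1/6*2/3) = [7/12, 11/18) <- contains code 257/432
  'a': [1/2 + 1/6*2/3, 1/2 + 1/6*1/1) = [11/18, 2/3)
  emit 'e', narrow to [7/12, 11/18)
Step 3: interval [7/12, 11/18), width = 11/18 - 7/12 = 1/36
  'b': [7/12 + 1/36*0/1, 7/12 + 1/36*1/3) = [7/12, 16/27)
  'c': [7/12 + 1/36*1/3, 7/12 + 1/36*1/2) = [16/27, 43/72) <- contains code 257/432
  'e': [7/12 + 1/36*1/2, 7/12 + 1/36*2/3) = [43/72, 65/108)
  'a': [7/12 + 1/36*2/3, 7/12 + 1/36*1/1) = [65/108, 11/18)
  emit 'c', narrow to [16/27, 43/72)

Answer: eec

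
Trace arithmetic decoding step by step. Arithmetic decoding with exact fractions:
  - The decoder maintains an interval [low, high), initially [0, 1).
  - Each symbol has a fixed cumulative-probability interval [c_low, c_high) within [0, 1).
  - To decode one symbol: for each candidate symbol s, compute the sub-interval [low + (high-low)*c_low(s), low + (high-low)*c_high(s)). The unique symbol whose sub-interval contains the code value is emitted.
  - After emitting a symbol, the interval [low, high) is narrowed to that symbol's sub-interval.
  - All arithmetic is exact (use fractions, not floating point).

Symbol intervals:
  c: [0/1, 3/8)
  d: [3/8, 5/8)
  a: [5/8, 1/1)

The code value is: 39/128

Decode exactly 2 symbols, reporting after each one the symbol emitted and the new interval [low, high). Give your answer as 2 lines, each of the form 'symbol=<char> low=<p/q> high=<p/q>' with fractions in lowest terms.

Answer: symbol=c low=0/1 high=3/8
symbol=a low=15/64 high=3/8

Derivation:
Step 1: interval [0/1, 1/1), width = 1/1 - 0/1 = 1/1
  'c': [0/1 + 1/1*0/1, 0/1 + 1/1*3/8) = [0/1, 3/8) <- contains code 39/128
  'd': [0/1 + 1/1*3/8, 0/1 + 1/1*5/8) = [3/8, 5/8)
  'a': [0/1 + 1/1*5/8, 0/1 + 1/1*1/1) = [5/8, 1/1)
  emit 'c', narrow to [0/1, 3/8)
Step 2: interval [0/1, 3/8), width = 3/8 - 0/1 = 3/8
  'c': [0/1 + 3/8*0/1, 0/1 + 3/8*3/8) = [0/1, 9/64)
  'd': [0/1 + 3/8*3/8, 0/1 + 3/8*5/8) = [9/64, 15/64)
  'a': [0/1 + 3/8*5/8, 0/1 + 3/8*1/1) = [15/64, 3/8) <- contains code 39/128
  emit 'a', narrow to [15/64, 3/8)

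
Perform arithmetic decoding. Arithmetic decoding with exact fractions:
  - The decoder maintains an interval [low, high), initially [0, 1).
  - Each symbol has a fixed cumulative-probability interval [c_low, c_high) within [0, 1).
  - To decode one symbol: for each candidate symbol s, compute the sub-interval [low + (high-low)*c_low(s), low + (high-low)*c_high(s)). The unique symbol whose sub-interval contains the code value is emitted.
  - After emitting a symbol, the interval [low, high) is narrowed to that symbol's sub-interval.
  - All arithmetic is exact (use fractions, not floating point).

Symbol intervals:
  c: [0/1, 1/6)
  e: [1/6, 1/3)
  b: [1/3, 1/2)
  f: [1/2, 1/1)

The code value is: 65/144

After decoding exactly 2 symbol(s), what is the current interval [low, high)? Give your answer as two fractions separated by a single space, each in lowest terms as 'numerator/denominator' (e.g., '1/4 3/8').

Answer: 5/12 1/2

Derivation:
Step 1: interval [0/1, 1/1), width = 1/1 - 0/1 = 1/1
  'c': [0/1 + 1/1*0/1, 0/1 + 1/1*1/6) = [0/1, 1/6)
  'e': [0/1 + 1/1*1/6, 0/1 + 1/1*1/3) = [1/6, 1/3)
  'b': [0/1 + 1/1*1/3, 0/1 + 1/1*1/2) = [1/3, 1/2) <- contains code 65/144
  'f': [0/1 + 1/1*1/2, 0/1 + 1/1*1/1) = [1/2, 1/1)
  emit 'b', narrow to [1/3, 1/2)
Step 2: interval [1/3, 1/2), width = 1/2 - 1/3 = 1/6
  'c': [1/3 + 1/6*0/1, 1/3 + 1/6*1/6) = [1/3, 13/36)
  'e': [1/3 + 1/6*1/6, 1/3 + 1/6*1/3) = [13/36, 7/18)
  'b': [1/3 + 1/6*1/3, 1/3 + 1/6*1/2) = [7/18, 5/12)
  'f': [1/3 + 1/6*1/2, 1/3 + 1/6*1/1) = [5/12, 1/2) <- contains code 65/144
  emit 'f', narrow to [5/12, 1/2)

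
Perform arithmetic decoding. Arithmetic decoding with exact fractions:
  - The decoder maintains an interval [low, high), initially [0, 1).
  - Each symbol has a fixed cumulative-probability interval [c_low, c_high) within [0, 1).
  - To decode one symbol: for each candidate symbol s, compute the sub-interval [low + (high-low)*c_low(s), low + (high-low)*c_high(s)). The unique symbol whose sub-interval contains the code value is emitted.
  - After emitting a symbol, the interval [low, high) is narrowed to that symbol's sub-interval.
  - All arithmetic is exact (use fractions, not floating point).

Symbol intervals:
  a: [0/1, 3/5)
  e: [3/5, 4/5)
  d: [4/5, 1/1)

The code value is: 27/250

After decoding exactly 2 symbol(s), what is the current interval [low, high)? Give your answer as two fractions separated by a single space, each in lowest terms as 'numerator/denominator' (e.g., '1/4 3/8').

Answer: 0/1 9/25

Derivation:
Step 1: interval [0/1, 1/1), width = 1/1 - 0/1 = 1/1
  'a': [0/1 + 1/1*0/1, 0/1 + 1/1*3/5) = [0/1, 3/5) <- contains code 27/250
  'e': [0/1 + 1/1*3/5, 0/1 + 1/1*4/5) = [3/5, 4/5)
  'd': [0/1 + 1/1*4/5, 0/1 + 1/1*1/1) = [4/5, 1/1)
  emit 'a', narrow to [0/1, 3/5)
Step 2: interval [0/1, 3/5), width = 3/5 - 0/1 = 3/5
  'a': [0/1 + 3/5*0/1, 0/1 + 3/5*3/5) = [0/1, 9/25) <- contains code 27/250
  'e': [0/1 + 3/5*3/5, 0/1 + 3/5*4/5) = [9/25, 12/25)
  'd': [0/1 + 3/5*4/5, 0/1 + 3/5*1/1) = [12/25, 3/5)
  emit 'a', narrow to [0/1, 9/25)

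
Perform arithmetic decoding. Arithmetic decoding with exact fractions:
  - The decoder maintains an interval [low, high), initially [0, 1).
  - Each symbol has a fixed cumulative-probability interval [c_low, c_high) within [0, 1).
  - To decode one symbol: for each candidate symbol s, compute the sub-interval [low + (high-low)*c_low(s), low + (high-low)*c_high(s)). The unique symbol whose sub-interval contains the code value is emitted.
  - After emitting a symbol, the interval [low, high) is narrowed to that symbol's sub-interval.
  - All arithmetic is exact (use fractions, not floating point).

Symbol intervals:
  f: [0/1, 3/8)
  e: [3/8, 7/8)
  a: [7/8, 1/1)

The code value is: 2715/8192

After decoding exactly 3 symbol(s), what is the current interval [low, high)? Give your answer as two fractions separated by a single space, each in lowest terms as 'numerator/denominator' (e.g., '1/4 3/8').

Step 1: interval [0/1, 1/1), width = 1/1 - 0/1 = 1/1
  'f': [0/1 + 1/1*0/1, 0/1 + 1/1*3/8) = [0/1, 3/8) <- contains code 2715/8192
  'e': [0/1 + 1/1*3/8, 0/1 + 1/1*7/8) = [3/8, 7/8)
  'a': [0/1 + 1/1*7/8, 0/1 + 1/1*1/1) = [7/8, 1/1)
  emit 'f', narrow to [0/1, 3/8)
Step 2: interval [0/1, 3/8), width = 3/8 - 0/1 = 3/8
  'f': [0/1 + 3/8*0/1, 0/1 + 3/8*3/8) = [0/1, 9/64)
  'e': [0/1 + 3/8*3/8, 0/1 + 3/8*7/8) = [9/64, 21/64)
  'a': [0/1 + 3/8*7/8, 0/1 + 3/8*1/1) = [21/64, 3/8) <- contains code 2715/8192
  emit 'a', narrow to [21/64, 3/8)
Step 3: interval [21/64, 3/8), width = 3/8 - 21/64 = 3/64
  'f': [21/64 + 3/64*0/1, 21/64 + 3/64*3/8) = [21/64, 177/512) <- contains code 2715/8192
  'e': [21/64 + 3/64*3/8, 21/64 + 3/64*7/8) = [177/512, 189/512)
  'a': [21/64 + 3/64*7/8, 21/64 + 3/64*1/1) = [189/512, 3/8)
  emit 'f', narrow to [21/64, 177/512)

Answer: 21/64 177/512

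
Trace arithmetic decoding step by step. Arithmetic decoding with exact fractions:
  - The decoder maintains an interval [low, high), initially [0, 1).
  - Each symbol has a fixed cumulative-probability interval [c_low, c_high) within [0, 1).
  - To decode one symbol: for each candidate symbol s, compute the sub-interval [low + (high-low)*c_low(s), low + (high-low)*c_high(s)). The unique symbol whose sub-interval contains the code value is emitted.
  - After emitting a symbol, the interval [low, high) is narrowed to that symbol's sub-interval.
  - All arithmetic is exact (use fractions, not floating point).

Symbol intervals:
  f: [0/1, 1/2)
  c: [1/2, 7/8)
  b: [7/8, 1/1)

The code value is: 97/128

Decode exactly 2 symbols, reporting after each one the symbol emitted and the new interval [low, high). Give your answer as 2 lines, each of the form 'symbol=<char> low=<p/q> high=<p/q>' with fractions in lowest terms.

Answer: symbol=c low=1/2 high=7/8
symbol=c low=11/16 high=53/64

Derivation:
Step 1: interval [0/1, 1/1), width = 1/1 - 0/1 = 1/1
  'f': [0/1 + 1/1*0/1, 0/1 + 1/1*1/2) = [0/1, 1/2)
  'c': [0/1 + 1/1*1/2, 0/1 + 1/1*7/8) = [1/2, 7/8) <- contains code 97/128
  'b': [0/1 + 1/1*7/8, 0/1 + 1/1*1/1) = [7/8, 1/1)
  emit 'c', narrow to [1/2, 7/8)
Step 2: interval [1/2, 7/8), width = 7/8 - 1/2 = 3/8
  'f': [1/2 + 3/8*0/1, 1/2 + 3/8*1/2) = [1/2, 11/16)
  'c': [1/2 + 3/8*1/2, 1/2 + 3/8*7/8) = [11/16, 53/64) <- contains code 97/128
  'b': [1/2 + 3/8*7/8, 1/2 + 3/8*1/1) = [53/64, 7/8)
  emit 'c', narrow to [11/16, 53/64)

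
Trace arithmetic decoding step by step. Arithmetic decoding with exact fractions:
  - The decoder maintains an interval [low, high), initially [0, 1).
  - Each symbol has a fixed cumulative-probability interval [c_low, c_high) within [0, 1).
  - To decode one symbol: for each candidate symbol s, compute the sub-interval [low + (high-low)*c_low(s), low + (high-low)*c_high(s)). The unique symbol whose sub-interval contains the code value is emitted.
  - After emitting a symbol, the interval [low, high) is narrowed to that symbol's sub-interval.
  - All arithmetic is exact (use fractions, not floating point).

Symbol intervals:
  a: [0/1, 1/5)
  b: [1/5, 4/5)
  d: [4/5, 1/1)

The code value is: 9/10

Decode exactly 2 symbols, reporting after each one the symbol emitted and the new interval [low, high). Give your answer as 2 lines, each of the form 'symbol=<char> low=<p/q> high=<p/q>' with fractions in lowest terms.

Answer: symbol=d low=4/5 high=1/1
symbol=b low=21/25 high=24/25

Derivation:
Step 1: interval [0/1, 1/1), width = 1/1 - 0/1 = 1/1
  'a': [0/1 + 1/1*0/1, 0/1 + 1/1*1/5) = [0/1, 1/5)
  'b': [0/1 + 1/1*1/5, 0/1 + 1/1*4/5) = [1/5, 4/5)
  'd': [0/1 + 1/1*4/5, 0/1 + 1/1*1/1) = [4/5, 1/1) <- contains code 9/10
  emit 'd', narrow to [4/5, 1/1)
Step 2: interval [4/5, 1/1), width = 1/1 - 4/5 = 1/5
  'a': [4/5 + 1/5*0/1, 4/5 + 1/5*1/5) = [4/5, 21/25)
  'b': [4/5 + 1/5*1/5, 4/5 + 1/5*4/5) = [21/25, 24/25) <- contains code 9/10
  'd': [4/5 + 1/5*4/5, 4/5 + 1/5*1/1) = [24/25, 1/1)
  emit 'b', narrow to [21/25, 24/25)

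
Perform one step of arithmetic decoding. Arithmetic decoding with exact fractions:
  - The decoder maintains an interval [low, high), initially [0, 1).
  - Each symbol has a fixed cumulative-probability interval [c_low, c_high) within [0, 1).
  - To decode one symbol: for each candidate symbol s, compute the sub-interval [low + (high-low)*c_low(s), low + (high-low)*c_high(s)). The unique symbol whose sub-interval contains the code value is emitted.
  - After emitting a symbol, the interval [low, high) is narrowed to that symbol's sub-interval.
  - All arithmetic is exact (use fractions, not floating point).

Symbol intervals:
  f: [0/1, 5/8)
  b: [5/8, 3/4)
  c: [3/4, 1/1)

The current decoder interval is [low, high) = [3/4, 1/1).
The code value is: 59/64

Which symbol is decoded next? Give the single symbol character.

Interval width = high − low = 1/1 − 3/4 = 1/4
Scaled code = (code − low) / width = (59/64 − 3/4) / 1/4 = 11/16
  f: [0/1, 5/8) 
  b: [5/8, 3/4) ← scaled code falls here ✓
  c: [3/4, 1/1) 

Answer: b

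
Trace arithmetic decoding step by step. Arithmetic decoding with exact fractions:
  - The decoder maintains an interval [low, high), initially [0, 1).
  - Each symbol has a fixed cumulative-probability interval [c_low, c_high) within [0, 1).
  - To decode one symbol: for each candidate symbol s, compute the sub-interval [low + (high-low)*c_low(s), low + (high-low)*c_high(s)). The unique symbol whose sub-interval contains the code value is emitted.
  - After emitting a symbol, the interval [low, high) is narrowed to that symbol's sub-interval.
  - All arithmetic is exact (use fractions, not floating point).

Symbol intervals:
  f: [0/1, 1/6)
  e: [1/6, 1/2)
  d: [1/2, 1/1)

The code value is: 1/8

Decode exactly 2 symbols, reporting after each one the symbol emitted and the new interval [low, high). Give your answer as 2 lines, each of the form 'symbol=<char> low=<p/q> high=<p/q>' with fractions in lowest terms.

Step 1: interval [0/1, 1/1), width = 1/1 - 0/1 = 1/1
  'f': [0/1 + 1/1*0/1, 0/1 + 1/1*1/6) = [0/1, 1/6) <- contains code 1/8
  'e': [0/1 + 1/1*1/6, 0/1 + 1/1*1/2) = [1/6, 1/2)
  'd': [0/1 + 1/1*1/2, 0/1 + 1/1*1/1) = [1/2, 1/1)
  emit 'f', narrow to [0/1, 1/6)
Step 2: interval [0/1, 1/6), width = 1/6 - 0/1 = 1/6
  'f': [0/1 + 1/6*0/1, 0/1 + 1/6*1/6) = [0/1, 1/36)
  'e': [0/1 + 1/6*1/6, 0/1 + 1/6*1/2) = [1/36, 1/12)
  'd': [0/1 + 1/6*1/2, 0/1 + 1/6*1/1) = [1/12, 1/6) <- contains code 1/8
  emit 'd', narrow to [1/12, 1/6)

Answer: symbol=f low=0/1 high=1/6
symbol=d low=1/12 high=1/6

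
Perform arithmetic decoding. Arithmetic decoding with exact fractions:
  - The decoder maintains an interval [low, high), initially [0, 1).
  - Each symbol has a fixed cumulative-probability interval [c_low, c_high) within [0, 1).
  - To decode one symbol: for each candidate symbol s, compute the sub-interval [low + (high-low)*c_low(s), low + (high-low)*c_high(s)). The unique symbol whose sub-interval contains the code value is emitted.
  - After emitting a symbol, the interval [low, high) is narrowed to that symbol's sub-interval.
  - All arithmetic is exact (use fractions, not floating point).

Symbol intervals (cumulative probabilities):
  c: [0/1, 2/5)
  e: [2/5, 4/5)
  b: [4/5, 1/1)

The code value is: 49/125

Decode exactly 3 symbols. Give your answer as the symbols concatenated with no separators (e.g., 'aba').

Step 1: interval [0/1, 1/1), width = 1/1 - 0/1 = 1/1
  'c': [0/1 + 1/1*0/1, 0/1 + 1/1*2/5) = [0/1, 2/5) <- contains code 49/125
  'e': [0/1 + 1/1*2/5, 0/1 + 1/1*4/5) = [2/5, 4/5)
  'b': [0/1 + 1/1*4/5, 0/1 + 1/1*1/1) = [4/5, 1/1)
  emit 'c', narrow to [0/1, 2/5)
Step 2: interval [0/1, 2/5), width = 2/5 - 0/1 = 2/5
  'c': [0/1 + 2/5*0/1, 0/1 + 2/5*2/5) = [0/1, 4/25)
  'e': [0/1 + 2/5*2/5, 0/1 + 2/5*4/5) = [4/25, 8/25)
  'b': [0/1 + 2/5*4/5, 0/1 + 2/5*1/1) = [8/25, 2/5) <- contains code 49/125
  emit 'b', narrow to [8/25, 2/5)
Step 3: interval [8/25, 2/5), width = 2/5 - 8/25 = 2/25
  'c': [8/25 + 2/25*0/1, 8/25 + 2/25*2/5) = [8/25, 44/125)
  'e': [8/25 + 2/25*2/5, 8/25 + 2/25*4/5) = [44/125, 48/125)
  'b': [8/25 + 2/25*4/5, 8/25 + 2/25*1/1) = [48/125, 2/5) <- contains code 49/125
  emit 'b', narrow to [48/125, 2/5)

Answer: cbb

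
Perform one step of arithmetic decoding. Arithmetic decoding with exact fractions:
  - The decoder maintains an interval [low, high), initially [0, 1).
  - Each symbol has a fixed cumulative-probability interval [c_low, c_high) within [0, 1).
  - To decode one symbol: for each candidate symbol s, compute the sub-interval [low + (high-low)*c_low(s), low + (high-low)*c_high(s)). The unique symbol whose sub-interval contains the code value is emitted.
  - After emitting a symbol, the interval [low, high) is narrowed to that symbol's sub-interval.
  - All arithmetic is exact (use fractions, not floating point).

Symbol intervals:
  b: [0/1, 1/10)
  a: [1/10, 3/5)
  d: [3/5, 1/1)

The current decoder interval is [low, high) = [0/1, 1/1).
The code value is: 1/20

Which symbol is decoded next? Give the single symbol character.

Answer: b

Derivation:
Interval width = high − low = 1/1 − 0/1 = 1/1
Scaled code = (code − low) / width = (1/20 − 0/1) / 1/1 = 1/20
  b: [0/1, 1/10) ← scaled code falls here ✓
  a: [1/10, 3/5) 
  d: [3/5, 1/1) 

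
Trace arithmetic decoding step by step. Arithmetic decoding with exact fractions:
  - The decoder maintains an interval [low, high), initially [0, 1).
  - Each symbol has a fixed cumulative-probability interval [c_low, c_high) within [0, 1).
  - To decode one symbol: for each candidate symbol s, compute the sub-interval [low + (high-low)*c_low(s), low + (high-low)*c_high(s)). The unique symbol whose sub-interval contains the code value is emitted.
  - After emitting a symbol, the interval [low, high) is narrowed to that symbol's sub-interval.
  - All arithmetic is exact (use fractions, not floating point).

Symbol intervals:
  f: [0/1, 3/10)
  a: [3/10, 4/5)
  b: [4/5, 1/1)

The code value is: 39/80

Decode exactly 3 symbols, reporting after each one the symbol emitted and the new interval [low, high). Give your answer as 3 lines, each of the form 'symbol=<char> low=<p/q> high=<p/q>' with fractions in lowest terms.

Answer: symbol=a low=3/10 high=4/5
symbol=a low=9/20 high=7/10
symbol=f low=9/20 high=21/40

Derivation:
Step 1: interval [0/1, 1/1), width = 1/1 - 0/1 = 1/1
  'f': [0/1 + 1/1*0/1, 0/1 + 1/1*3/10) = [0/1, 3/10)
  'a': [0/1 + 1/1*3/10, 0/1 + 1/1*4/5) = [3/10, 4/5) <- contains code 39/80
  'b': [0/1 + 1/1*4/5, 0/1 + 1/1*1/1) = [4/5, 1/1)
  emit 'a', narrow to [3/10, 4/5)
Step 2: interval [3/10, 4/5), width = 4/5 - 3/10 = 1/2
  'f': [3/10 + 1/2*0/1, 3/10 + 1/2*3/10) = [3/10, 9/20)
  'a': [3/10 + 1/2*3/10, 3/10 + 1/2*4/5) = [9/20, 7/10) <- contains code 39/80
  'b': [3/10 + 1/2*4/5, 3/10 + 1/2*1/1) = [7/10, 4/5)
  emit 'a', narrow to [9/20, 7/10)
Step 3: interval [9/20, 7/10), width = 7/10 - 9/20 = 1/4
  'f': [9/20 + 1/4*0/1, 9/20 + 1/4*3/10) = [9/20, 21/40) <- contains code 39/80
  'a': [9/20 + 1/4*3/10, 9/20 + 1/4*4/5) = [21/40, 13/20)
  'b': [9/20 + 1/4*4/5, 9/20 + 1/4*1/1) = [13/20, 7/10)
  emit 'f', narrow to [9/20, 21/40)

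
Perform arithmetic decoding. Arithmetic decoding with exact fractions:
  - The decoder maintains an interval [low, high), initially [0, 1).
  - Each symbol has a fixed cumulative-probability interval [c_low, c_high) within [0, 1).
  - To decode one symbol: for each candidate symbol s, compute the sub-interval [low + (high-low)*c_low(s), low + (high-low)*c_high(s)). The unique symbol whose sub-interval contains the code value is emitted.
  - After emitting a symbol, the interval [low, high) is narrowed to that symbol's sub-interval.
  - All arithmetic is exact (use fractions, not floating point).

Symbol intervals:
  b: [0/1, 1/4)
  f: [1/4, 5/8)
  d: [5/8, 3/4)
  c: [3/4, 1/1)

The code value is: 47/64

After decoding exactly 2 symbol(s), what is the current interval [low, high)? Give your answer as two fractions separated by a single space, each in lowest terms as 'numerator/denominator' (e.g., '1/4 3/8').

Answer: 23/32 3/4

Derivation:
Step 1: interval [0/1, 1/1), width = 1/1 - 0/1 = 1/1
  'b': [0/1 + 1/1*0/1, 0/1 + 1/1*1/4) = [0/1, 1/4)
  'f': [0/1 + 1/1*1/4, 0/1 + 1/1*5/8) = [1/4, 5/8)
  'd': [0/1 + 1/1*5/8, 0/1 + 1/1*3/4) = [5/8, 3/4) <- contains code 47/64
  'c': [0/1 + 1/1*3/4, 0/1 + 1/1*1/1) = [3/4, 1/1)
  emit 'd', narrow to [5/8, 3/4)
Step 2: interval [5/8, 3/4), width = 3/4 - 5/8 = 1/8
  'b': [5/8 + 1/8*0/1, 5/8 + 1/8*1/4) = [5/8, 21/32)
  'f': [5/8 + 1/8*1/4, 5/8 + 1/8*5/8) = [21/32, 45/64)
  'd': [5/8 + 1/8*5/8, 5/8 + 1/8*3/4) = [45/64, 23/32)
  'c': [5/8 + 1/8*3/4, 5/8 + 1/8*1/1) = [23/32, 3/4) <- contains code 47/64
  emit 'c', narrow to [23/32, 3/4)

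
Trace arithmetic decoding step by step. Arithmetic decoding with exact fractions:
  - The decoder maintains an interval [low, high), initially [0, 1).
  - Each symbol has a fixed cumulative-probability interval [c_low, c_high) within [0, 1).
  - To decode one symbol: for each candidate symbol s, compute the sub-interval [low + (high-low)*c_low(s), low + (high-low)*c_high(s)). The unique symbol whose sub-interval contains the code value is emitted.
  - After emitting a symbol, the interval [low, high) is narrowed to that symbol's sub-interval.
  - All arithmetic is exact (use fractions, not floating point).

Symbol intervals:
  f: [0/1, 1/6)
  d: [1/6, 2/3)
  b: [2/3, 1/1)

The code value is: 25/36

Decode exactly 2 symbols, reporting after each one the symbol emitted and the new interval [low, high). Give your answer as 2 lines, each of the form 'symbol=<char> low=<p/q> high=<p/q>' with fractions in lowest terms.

Step 1: interval [0/1, 1/1), width = 1/1 - 0/1 = 1/1
  'f': [0/1 + 1/1*0/1, 0/1 + 1/1*1/6) = [0/1, 1/6)
  'd': [0/1 + 1/1*1/6, 0/1 + 1/1*2/3) = [1/6, 2/3)
  'b': [0/1 + 1/1*2/3, 0/1 + 1/1*1/1) = [2/3, 1/1) <- contains code 25/36
  emit 'b', narrow to [2/3, 1/1)
Step 2: interval [2/3, 1/1), width = 1/1 - 2/3 = 1/3
  'f': [2/3 + 1/3*0/1, 2/3 + 1/3*1/6) = [2/3, 13/18) <- contains code 25/36
  'd': [2/3 + 1/3*1/6, 2/3 + 1/3*2/3) = [13/18, 8/9)
  'b': [2/3 + 1/3*2/3, 2/3 + 1/3*1/1) = [8/9, 1/1)
  emit 'f', narrow to [2/3, 13/18)

Answer: symbol=b low=2/3 high=1/1
symbol=f low=2/3 high=13/18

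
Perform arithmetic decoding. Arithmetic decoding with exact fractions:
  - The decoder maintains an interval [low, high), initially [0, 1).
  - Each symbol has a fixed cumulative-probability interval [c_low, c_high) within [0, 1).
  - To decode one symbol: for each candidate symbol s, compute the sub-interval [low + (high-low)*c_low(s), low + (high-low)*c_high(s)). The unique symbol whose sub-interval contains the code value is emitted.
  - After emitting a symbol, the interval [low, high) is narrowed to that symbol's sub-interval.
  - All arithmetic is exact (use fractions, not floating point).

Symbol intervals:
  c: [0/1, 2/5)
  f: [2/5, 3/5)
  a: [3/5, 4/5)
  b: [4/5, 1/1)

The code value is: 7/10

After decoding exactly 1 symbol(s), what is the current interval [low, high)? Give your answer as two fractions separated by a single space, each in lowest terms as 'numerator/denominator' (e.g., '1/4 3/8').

Step 1: interval [0/1, 1/1), width = 1/1 - 0/1 = 1/1
  'c': [0/1 + 1/1*0/1, 0/1 + 1/1*2/5) = [0/1, 2/5)
  'f': [0/1 + 1/1*2/5, 0/1 + 1/1*3/5) = [2/5, 3/5)
  'a': [0/1 + 1/1*3/5, 0/1 + 1/1*4/5) = [3/5, 4/5) <- contains code 7/10
  'b': [0/1 + 1/1*4/5, 0/1 + 1/1*1/1) = [4/5, 1/1)
  emit 'a', narrow to [3/5, 4/5)

Answer: 3/5 4/5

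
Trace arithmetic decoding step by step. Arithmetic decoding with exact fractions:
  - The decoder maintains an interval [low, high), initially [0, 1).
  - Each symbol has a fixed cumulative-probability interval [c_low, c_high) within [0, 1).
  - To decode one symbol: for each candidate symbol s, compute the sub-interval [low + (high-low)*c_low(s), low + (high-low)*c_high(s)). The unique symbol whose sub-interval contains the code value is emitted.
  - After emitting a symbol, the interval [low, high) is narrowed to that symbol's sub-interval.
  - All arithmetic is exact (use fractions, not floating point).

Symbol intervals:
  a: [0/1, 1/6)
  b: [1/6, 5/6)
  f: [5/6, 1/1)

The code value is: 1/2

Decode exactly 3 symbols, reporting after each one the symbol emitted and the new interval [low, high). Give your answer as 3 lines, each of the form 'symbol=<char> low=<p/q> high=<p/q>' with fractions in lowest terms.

Answer: symbol=b low=1/6 high=5/6
symbol=b low=5/18 high=13/18
symbol=b low=19/54 high=35/54

Derivation:
Step 1: interval [0/1, 1/1), width = 1/1 - 0/1 = 1/1
  'a': [0/1 + 1/1*0/1, 0/1 + 1/1*1/6) = [0/1, 1/6)
  'b': [0/1 + 1/1*1/6, 0/1 + 1/1*5/6) = [1/6, 5/6) <- contains code 1/2
  'f': [0/1 + 1/1*5/6, 0/1 + 1/1*1/1) = [5/6, 1/1)
  emit 'b', narrow to [1/6, 5/6)
Step 2: interval [1/6, 5/6), width = 5/6 - 1/6 = 2/3
  'a': [1/6 + 2/3*0/1, 1/6 + 2/3*1/6) = [1/6, 5/18)
  'b': [1/6 + 2/3*1/6, 1/6 + 2/3*5/6) = [5/18, 13/18) <- contains code 1/2
  'f': [1/6 + 2/3*5/6, 1/6 + 2/3*1/1) = [13/18, 5/6)
  emit 'b', narrow to [5/18, 13/18)
Step 3: interval [5/18, 13/18), width = 13/18 - 5/18 = 4/9
  'a': [5/18 + 4/9*0/1, 5/18 + 4/9*1/6) = [5/18, 19/54)
  'b': [5/18 + 4/9*1/6, 5/18 + 4/9*5/6) = [19/54, 35/54) <- contains code 1/2
  'f': [5/18 + 4/9*5/6, 5/18 + 4/9*1/1) = [35/54, 13/18)
  emit 'b', narrow to [19/54, 35/54)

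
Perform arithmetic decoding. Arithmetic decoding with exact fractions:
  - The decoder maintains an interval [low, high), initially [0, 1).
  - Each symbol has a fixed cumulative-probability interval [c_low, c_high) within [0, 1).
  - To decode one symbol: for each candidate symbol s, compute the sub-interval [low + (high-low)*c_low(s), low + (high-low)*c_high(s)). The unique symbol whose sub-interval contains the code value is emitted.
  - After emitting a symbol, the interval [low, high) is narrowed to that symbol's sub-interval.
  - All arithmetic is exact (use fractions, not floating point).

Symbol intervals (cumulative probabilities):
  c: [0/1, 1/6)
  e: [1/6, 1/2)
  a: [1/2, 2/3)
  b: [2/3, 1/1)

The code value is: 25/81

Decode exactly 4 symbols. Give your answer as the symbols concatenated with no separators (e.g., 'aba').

Answer: eebe

Derivation:
Step 1: interval [0/1, 1/1), width = 1/1 - 0/1 = 1/1
  'c': [0/1 + 1/1*0/1, 0/1 + 1/1*1/6) = [0/1, 1/6)
  'e': [0/1 + 1/1*1/6, 0/1 + 1/1*1/2) = [1/6, 1/2) <- contains code 25/81
  'a': [0/1 + 1/1*1/2, 0/1 + 1/1*2/3) = [1/2, 2/3)
  'b': [0/1 + 1/1*2/3, 0/1 + 1/1*1/1) = [2/3, 1/1)
  emit 'e', narrow to [1/6, 1/2)
Step 2: interval [1/6, 1/2), width = 1/2 - 1/6 = 1/3
  'c': [1/6 + 1/3*0/1, 1/6 + 1/3*1/6) = [1/6, 2/9)
  'e': [1/6 + 1/3*1/6, 1/6 + 1/3*1/2) = [2/9, 1/3) <- contains code 25/81
  'a': [1/6 + 1/3*1/2, 1/6 + 1/3*2/3) = [1/3, 7/18)
  'b': [1/6 + 1/3*2/3, 1/6 + 1/3*1/1) = [7/18, 1/2)
  emit 'e', narrow to [2/9, 1/3)
Step 3: interval [2/9, 1/3), width = 1/3 - 2/9 = 1/9
  'c': [2/9 + 1/9*0/1, 2/9 + 1/9*1/6) = [2/9, 13/54)
  'e': [2/9 + 1/9*1/6, 2/9 + 1/9*1/2) = [13/54, 5/18)
  'a': [2/9 + 1/9*1/2, 2/9 + 1/9*2/3) = [5/18, 8/27)
  'b': [2/9 + 1/9*2/3, 2/9 + 1/9*1/1) = [8/27, 1/3) <- contains code 25/81
  emit 'b', narrow to [8/27, 1/3)
Step 4: interval [8/27, 1/3), width = 1/3 - 8/27 = 1/27
  'c': [8/27 + 1/27*0/1, 8/27 + 1/27*1/6) = [8/27, 49/162)
  'e': [8/27 + 1/27*1/6, 8/27 + 1/27*1/2) = [49/162, 17/54) <- contains code 25/81
  'a': [8/27 + 1/27*1/2, 8/27 + 1/27*2/3) = [17/54, 26/81)
  'b': [8/27 + 1/27*2/3, 8/27 + 1/27*1/1) = [26/81, 1/3)
  emit 'e', narrow to [49/162, 17/54)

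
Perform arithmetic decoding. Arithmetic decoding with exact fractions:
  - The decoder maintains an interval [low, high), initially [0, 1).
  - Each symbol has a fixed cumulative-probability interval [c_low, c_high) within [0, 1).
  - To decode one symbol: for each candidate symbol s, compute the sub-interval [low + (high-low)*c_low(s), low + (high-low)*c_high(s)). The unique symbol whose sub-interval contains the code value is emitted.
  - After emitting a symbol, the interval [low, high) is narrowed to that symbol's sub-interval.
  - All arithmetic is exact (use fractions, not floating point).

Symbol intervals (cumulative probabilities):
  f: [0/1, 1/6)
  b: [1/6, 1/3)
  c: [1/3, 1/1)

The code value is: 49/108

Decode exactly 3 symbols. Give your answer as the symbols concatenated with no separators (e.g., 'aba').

Answer: cbf

Derivation:
Step 1: interval [0/1, 1/1), width = 1/1 - 0/1 = 1/1
  'f': [0/1 + 1/1*0/1, 0/1 + 1/1*1/6) = [0/1, 1/6)
  'b': [0/1 + 1/1*1/6, 0/1 + 1/1*1/3) = [1/6, 1/3)
  'c': [0/1 + 1/1*1/3, 0/1 + 1/1*1/1) = [1/3, 1/1) <- contains code 49/108
  emit 'c', narrow to [1/3, 1/1)
Step 2: interval [1/3, 1/1), width = 1/1 - 1/3 = 2/3
  'f': [1/3 + 2/3*0/1, 1/3 + 2/3*1/6) = [1/3, 4/9)
  'b': [1/3 + 2/3*1/6, 1/3 + 2/3*1/3) = [4/9, 5/9) <- contains code 49/108
  'c': [1/3 + 2/3*1/3, 1/3 + 2/3*1/1) = [5/9, 1/1)
  emit 'b', narrow to [4/9, 5/9)
Step 3: interval [4/9, 5/9), width = 5/9 - 4/9 = 1/9
  'f': [4/9 + 1/9*0/1, 4/9 + 1/9*1/6) = [4/9, 25/54) <- contains code 49/108
  'b': [4/9 + 1/9*1/6, 4/9 + 1/9*1/3) = [25/54, 13/27)
  'c': [4/9 + 1/9*1/3, 4/9 + 1/9*1/1) = [13/27, 5/9)
  emit 'f', narrow to [4/9, 25/54)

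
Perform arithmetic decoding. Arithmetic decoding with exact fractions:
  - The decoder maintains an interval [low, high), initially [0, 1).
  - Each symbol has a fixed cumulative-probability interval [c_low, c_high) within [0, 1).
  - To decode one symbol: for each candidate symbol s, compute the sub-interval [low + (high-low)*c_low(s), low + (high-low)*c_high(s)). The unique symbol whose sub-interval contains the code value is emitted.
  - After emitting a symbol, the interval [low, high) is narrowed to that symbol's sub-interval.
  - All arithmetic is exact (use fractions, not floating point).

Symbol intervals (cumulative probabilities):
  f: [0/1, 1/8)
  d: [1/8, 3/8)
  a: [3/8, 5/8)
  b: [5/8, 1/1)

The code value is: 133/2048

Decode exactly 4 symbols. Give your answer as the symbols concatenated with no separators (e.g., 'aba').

Step 1: interval [0/1, 1/1), width = 1/1 - 0/1 = 1/1
  'f': [0/1 + 1/1*0/1, 0/1 + 1/1*1/8) = [0/1, 1/8) <- contains code 133/2048
  'd': [0/1 + 1/1*1/8, 0/1 + 1/1*3/8) = [1/8, 3/8)
  'a': [0/1 + 1/1*3/8, 0/1 + 1/1*5/8) = [3/8, 5/8)
  'b': [0/1 + 1/1*5/8, 0/1 + 1/1*1/1) = [5/8, 1/1)
  emit 'f', narrow to [0/1, 1/8)
Step 2: interval [0/1, 1/8), width = 1/8 - 0/1 = 1/8
  'f': [0/1 + 1/8*0/1, 0/1 + 1/8*1/8) = [0/1, 1/64)
  'd': [0/1 + 1/8*1/8, 0/1 + 1/8*3/8) = [1/64, 3/64)
  'a': [0/1 + 1/8*3/8, 0/1 + 1/8*5/8) = [3/64, 5/64) <- contains code 133/2048
  'b': [0/1 + 1/8*5/8, 0/1 + 1/8*1/1) = [5/64, 1/8)
  emit 'a', narrow to [3/64, 5/64)
Step 3: interval [3/64, 5/64), width = 5/64 - 3/64 = 1/32
  'f': [3/64 + 1/32*0/1, 3/64 + 1/32*1/8) = [3/64, 13/256)
  'd': [3/64 + 1/32*1/8, 3/64 + 1/32*3/8) = [13/256, 15/256)
  'a': [3/64 + 1/32*3/8, 3/64 + 1/32*5/8) = [15/256, 17/256) <- contains code 133/2048
  'b': [3/64 + 1/32*5/8, 3/64 + 1/32*1/1) = [17/256, 5/64)
  emit 'a', narrow to [15/256, 17/256)
Step 4: interval [15/256, 17/256), width = 17/256 - 15/256 = 1/128
  'f': [15/256 + 1/128*0/1, 15/256 + 1/128*1/8) = [15/256, 61/1024)
  'd': [15/256 + 1/128*1/8, 15/256 + 1/128*3/8) = [61/1024, 63/1024)
  'a': [15/256 + 1/128*3/8, 15/256 + 1/128*5/8) = [63/1024, 65/1024)
  'b': [15/256 + 1/128*5/8, 15/256 + 1/128*1/1) = [65/1024, 17/256) <- contains code 133/2048
  emit 'b', narrow to [65/1024, 17/256)

Answer: faab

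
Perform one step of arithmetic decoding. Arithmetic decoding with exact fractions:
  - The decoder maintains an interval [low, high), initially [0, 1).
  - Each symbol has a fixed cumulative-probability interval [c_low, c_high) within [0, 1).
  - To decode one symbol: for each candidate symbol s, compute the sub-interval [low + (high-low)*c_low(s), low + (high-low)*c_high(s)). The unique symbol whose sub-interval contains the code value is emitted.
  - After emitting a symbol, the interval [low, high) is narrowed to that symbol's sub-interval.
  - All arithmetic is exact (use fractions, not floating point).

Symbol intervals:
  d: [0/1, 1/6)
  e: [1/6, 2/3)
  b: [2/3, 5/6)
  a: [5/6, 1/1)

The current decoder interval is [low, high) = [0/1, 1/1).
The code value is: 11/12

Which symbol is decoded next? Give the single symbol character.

Answer: a

Derivation:
Interval width = high − low = 1/1 − 0/1 = 1/1
Scaled code = (code − low) / width = (11/12 − 0/1) / 1/1 = 11/12
  d: [0/1, 1/6) 
  e: [1/6, 2/3) 
  b: [2/3, 5/6) 
  a: [5/6, 1/1) ← scaled code falls here ✓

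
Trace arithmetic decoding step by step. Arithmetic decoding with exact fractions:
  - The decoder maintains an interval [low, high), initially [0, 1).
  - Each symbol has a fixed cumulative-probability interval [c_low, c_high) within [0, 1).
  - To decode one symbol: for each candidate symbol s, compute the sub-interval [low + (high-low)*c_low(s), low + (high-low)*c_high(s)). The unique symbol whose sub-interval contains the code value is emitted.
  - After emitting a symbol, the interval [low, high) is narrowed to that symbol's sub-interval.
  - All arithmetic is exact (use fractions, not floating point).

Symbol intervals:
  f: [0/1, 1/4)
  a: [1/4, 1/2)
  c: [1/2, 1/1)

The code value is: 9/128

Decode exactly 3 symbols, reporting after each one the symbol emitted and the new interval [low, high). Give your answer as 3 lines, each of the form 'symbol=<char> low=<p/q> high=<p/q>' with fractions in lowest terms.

Step 1: interval [0/1, 1/1), width = 1/1 - 0/1 = 1/1
  'f': [0/1 + 1/1*0/1, 0/1 + 1/1*1/4) = [0/1, 1/4) <- contains code 9/128
  'a': [0/1 + 1/1*1/4, 0/1 + 1/1*1/2) = [1/4, 1/2)
  'c': [0/1 + 1/1*1/2, 0/1 + 1/1*1/1) = [1/2, 1/1)
  emit 'f', narrow to [0/1, 1/4)
Step 2: interval [0/1, 1/4), width = 1/4 - 0/1 = 1/4
  'f': [0/1 + 1/4*0/1, 0/1 + 1/4*1/4) = [0/1, 1/16)
  'a': [0/1 + 1/4*1/4, 0/1 + 1/4*1/2) = [1/16, 1/8) <- contains code 9/128
  'c': [0/1 + 1/4*1/2, 0/1 + 1/4*1/1) = [1/8, 1/4)
  emit 'a', narrow to [1/16, 1/8)
Step 3: interval [1/16, 1/8), width = 1/8 - 1/16 = 1/16
  'f': [1/16 + 1/16*0/1, 1/16 + 1/16*1/4) = [1/16, 5/64) <- contains code 9/128
  'a': [1/16 + 1/16*1/4, 1/16 + 1/16*1/2) = [5/64, 3/32)
  'c': [1/16 + 1/16*1/2, 1/16 + 1/16*1/1) = [3/32, 1/8)
  emit 'f', narrow to [1/16, 5/64)

Answer: symbol=f low=0/1 high=1/4
symbol=a low=1/16 high=1/8
symbol=f low=1/16 high=5/64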